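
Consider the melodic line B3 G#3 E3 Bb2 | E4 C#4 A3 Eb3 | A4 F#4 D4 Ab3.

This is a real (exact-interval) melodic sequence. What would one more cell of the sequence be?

D5 B4 G4 Db4

Taking 4-note groups, the heads are B3, E4, A4: the pattern moves up a 4th.
From D5 the exact shape gives D5 B4 G4 Db4.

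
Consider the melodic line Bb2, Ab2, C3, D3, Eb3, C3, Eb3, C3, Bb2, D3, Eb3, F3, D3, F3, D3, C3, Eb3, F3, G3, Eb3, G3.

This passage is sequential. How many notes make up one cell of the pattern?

Try groups of 7 (3 cells in 21 notes):
Bb2 Ab2 C3 D3 Eb3 C3 Eb3 | C3 Bb2 D3 Eb3 F3 D3 F3 | D3 C3 Eb3 F3 G3 Eb3 G3
Every group is a transposition up a 2nd of the one before; no shorter unit works.

7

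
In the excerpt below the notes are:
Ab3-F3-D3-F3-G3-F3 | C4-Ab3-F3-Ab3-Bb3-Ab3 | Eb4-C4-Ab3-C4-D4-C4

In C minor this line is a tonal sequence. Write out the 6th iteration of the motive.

With a 6-note motive the entries are Ab3, C4, Eb4, each up a 3rd from the previous.
Extending up a 3rd: G4 → Bb4 → D5.
Statement 6 starts on D5 and keeps the same diatonic contour: D5 Bb4 G4 Bb4 C5 Bb4.

D5 Bb4 G4 Bb4 C5 Bb4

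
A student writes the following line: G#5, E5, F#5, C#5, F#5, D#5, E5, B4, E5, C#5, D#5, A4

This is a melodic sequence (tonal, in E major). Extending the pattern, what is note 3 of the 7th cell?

With 4-note cells, note 3 of each statement runs F#5, E5, D#5.
Extending down a 2nd: C#5 → B4 → A4 → G#4.

G#4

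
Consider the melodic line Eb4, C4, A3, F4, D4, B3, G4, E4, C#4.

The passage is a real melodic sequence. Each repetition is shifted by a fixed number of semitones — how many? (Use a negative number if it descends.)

The 3-note cells begin on Eb4, F4, G4 — each up a 2nd from the last.
Counting half-steps from Eb4 to F4: 2.

2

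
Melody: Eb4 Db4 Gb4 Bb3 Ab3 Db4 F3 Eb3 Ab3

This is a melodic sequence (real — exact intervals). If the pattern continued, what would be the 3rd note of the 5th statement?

The unit is 3 notes. Position-3 pitches of the 3 shown cells: Gb4, Db4, Ab3.
Each moves down a 4th. Continuing: Eb3 → Bb2.

Bb2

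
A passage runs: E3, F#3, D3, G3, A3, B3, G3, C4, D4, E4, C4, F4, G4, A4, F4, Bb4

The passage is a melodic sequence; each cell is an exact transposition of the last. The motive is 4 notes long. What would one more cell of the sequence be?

The 4-note cells begin on E3, A3, D4, G4 — each up a 4th from the last.
Statement 5 starts on C5 and keeps the same exact contour: C5 D5 Bb4 Eb5.

C5 D5 Bb4 Eb5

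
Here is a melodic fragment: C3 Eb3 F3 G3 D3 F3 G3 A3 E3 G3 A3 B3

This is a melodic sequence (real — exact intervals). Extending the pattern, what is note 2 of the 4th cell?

A3

Grouping in 4s, the 2nd note of each cell is Eb3, F3, G3.
One more up a 2nd gives A3.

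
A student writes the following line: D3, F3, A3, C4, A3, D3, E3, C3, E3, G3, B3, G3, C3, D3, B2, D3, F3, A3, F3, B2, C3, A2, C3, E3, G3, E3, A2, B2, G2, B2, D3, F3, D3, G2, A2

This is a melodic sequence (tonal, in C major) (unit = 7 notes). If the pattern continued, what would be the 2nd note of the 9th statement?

E2

Grouping in 7s, the 2nd note of each cell is F3, E3, D3, C3, B2.
Carrying that down a 2nd forward: A2 → G2 → F2 → E2.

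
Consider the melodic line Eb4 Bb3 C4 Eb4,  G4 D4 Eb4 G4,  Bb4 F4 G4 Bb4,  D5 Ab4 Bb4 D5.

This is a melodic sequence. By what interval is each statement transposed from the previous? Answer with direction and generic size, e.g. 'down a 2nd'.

With a 4-note motive the entries are Eb4, G4, Bb4, D5, each up a 3rd from the previous.
From Eb4 to G4: up a 3rd.

up a 3rd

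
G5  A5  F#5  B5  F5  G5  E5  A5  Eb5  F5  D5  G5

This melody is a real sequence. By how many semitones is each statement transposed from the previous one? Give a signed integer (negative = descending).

-2

With a 4-note motive the entries are G5, F5, Eb5, each down a 2nd from the previous.
G5→F5 is 77 − 79 = -2 semitones.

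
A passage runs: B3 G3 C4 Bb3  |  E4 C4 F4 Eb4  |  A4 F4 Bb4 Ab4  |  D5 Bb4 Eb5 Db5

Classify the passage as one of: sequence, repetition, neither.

Each 4-note cell is the previous one transposed up a 4th.

sequence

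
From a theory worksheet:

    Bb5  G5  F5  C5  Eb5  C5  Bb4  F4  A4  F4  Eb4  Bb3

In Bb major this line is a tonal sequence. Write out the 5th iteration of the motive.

G3 Eb3 D3 A2

Taking 4-note groups, the heads are Bb5, Eb5, A4: the pattern moves down a 5th.
Carrying on: D4 → G3.
Statement 5 starts on G3 and keeps the same diatonic contour: G3 Eb3 D3 A2.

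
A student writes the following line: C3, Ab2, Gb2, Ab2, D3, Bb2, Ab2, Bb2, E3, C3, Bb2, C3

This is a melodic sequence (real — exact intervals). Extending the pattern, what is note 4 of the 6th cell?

F#3

With 4-note cells, note 4 of each statement runs Ab2, Bb2, C3.
Extending up a 2nd: D3 → E3 → F#3.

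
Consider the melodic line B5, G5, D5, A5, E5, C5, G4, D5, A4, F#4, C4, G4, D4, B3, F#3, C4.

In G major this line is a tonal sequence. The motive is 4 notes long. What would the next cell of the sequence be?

The 4-note cells begin on B5, E5, A4, D4 — each down a 5th from the last.
Statement 5 starts on G3 and keeps the same diatonic contour: G3 E3 B2 F#3.

G3 E3 B2 F#3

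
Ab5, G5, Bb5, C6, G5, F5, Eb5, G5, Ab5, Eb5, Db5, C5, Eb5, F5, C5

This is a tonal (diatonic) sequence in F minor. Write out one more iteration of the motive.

The 5-note cells begin on Ab5, F5, Db5 — each down a 3rd from the last.
From Bb4 the diatonic shape gives Bb4 Ab4 C5 Db5 Ab4.

Bb4 Ab4 C5 Db5 Ab4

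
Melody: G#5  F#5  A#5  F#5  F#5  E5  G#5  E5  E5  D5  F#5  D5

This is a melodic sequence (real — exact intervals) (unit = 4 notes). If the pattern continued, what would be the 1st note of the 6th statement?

Grouping in 4s, the 1st note of each cell is G#5, F#5, E5.
Each moves down a 2nd. Continuing: D5 → C5 → Bb4.

Bb4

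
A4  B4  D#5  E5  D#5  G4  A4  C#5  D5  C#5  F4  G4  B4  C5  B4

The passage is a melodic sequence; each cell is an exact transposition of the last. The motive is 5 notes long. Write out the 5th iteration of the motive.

The 5-note cells begin on A4, G4, F4 — each down a 2nd from the last.
Carrying on: Eb4 → Db4.
Statement 5 starts on Db4 and keeps the same exact contour: Db4 Eb4 G4 Ab4 G4.

Db4 Eb4 G4 Ab4 G4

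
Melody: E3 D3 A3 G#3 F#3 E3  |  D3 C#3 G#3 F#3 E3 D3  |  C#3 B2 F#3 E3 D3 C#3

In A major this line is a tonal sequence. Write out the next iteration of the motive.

The 6-note cells begin on E3, D3, C#3 — each down a 2nd from the last.
So cell 4 is B2 A2 E3 D3 C#3 B2.

B2 A2 E3 D3 C#3 B2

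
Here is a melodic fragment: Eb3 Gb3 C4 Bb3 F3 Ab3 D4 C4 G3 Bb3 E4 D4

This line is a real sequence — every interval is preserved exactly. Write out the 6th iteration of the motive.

C#4 E4 A#4 G#4

With a 4-note motive the entries are Eb3, F3, G3, each up a 2nd from the previous.
Carrying on: A3 → B3 → C#4.
Statement 6 starts on C#4 and keeps the same exact contour: C#4 E4 A#4 G#4.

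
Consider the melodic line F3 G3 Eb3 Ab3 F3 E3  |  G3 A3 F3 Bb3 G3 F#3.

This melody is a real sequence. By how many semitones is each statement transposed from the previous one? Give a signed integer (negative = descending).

Taking 6-note groups, the heads are F3, G3: the pattern moves up a 2nd.
F3 to G3 spans +2 semitones.

2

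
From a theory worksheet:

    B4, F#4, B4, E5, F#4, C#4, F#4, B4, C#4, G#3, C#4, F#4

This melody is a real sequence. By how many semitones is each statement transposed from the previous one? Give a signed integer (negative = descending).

Taking 4-note groups, the heads are B4, F#4, C#4: the pattern moves down a 4th.
Counting half-steps from B4 to F#4: -5.

-5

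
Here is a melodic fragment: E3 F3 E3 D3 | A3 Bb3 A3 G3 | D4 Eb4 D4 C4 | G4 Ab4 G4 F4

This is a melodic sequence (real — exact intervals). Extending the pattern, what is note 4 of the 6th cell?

The unit is 4 notes. Position-4 pitches of the 4 shown cells: D3, G3, C4, F4.
Carrying that up a 4th forward: Bb4 → Eb5.

Eb5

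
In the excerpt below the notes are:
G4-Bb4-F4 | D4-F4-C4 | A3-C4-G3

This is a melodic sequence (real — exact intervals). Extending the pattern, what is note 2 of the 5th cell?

The unit is 3 notes. Position-2 pitches of the 3 shown cells: Bb4, F4, C4.
Each moves down a 4th. Continuing: G3 → D3.

D3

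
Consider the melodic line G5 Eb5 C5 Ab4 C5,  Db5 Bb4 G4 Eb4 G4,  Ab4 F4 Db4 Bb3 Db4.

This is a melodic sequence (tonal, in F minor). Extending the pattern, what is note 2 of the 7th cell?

The unit is 5 notes. Position-2 pitches of the 3 shown cells: Eb5, Bb4, F4.
Each moves down a 4th. Continuing: C4 → G3 → Db3 → Ab2.

Ab2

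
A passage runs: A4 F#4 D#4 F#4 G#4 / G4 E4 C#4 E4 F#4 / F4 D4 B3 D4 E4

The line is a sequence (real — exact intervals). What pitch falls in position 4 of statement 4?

C4

The unit is 5 notes. Position-4 pitches of the 3 shown cells: F#4, E4, D4.
Each moves down a 2nd; the next is C4.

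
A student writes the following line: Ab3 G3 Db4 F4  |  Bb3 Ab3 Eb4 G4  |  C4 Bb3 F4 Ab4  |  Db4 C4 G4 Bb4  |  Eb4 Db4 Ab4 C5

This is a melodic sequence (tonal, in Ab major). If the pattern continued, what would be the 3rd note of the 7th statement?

C5

The unit is 4 notes. Position-3 pitches of the 5 shown cells: Db4, Eb4, F4, G4, Ab4.
Extending up a 2nd: Bb4 → C5.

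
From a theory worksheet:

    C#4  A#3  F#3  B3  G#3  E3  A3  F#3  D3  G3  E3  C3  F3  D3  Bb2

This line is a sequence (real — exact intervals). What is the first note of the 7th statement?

Unit = 3 notes; the statements start on C#4, B3, A3, G3, F3, moving down a 2nd each time.
Continuing: Eb3 → Db3. Statement 7 starts on Db3.

Db3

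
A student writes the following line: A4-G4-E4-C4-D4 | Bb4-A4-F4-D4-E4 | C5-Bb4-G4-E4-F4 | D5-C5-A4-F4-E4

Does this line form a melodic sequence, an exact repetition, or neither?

neither

Note 5 of cell 4 is E4; if this were a sequence it would be G4. No unit length gives a consistent transposition pattern.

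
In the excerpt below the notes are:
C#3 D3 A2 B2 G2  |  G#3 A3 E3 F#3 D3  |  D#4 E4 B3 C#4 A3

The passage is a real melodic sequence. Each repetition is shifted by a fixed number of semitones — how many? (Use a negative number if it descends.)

7

The 5-note cells begin on C#3, G#3, D#4 — each up a 5th from the last.
Counting half-steps from C#3 to G#3: 7.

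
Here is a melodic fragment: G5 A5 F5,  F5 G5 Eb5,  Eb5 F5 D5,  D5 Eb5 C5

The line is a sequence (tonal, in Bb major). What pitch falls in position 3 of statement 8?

With 3-note cells, note 3 of each statement runs F5, Eb5, D5, C5.
Each moves down a 2nd. Continuing: Bb4 → A4 → G4 → F4.

F4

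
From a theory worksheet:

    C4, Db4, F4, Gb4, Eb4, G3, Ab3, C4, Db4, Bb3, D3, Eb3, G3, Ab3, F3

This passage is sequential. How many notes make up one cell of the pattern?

5

15 notes total. Splitting into 3 groups of 5:
C4 Db4 F4 Gb4 Eb4 | G3 Ab3 C4 Db4 Bb3 | D3 Eb3 G3 Ab3 F3
That's a consistent down a 4th shift per cell, and no other grouping gives one.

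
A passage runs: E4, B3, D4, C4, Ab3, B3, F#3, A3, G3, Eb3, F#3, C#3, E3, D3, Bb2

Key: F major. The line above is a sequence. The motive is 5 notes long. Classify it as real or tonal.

real

Each cell has the same semitone pattern (-5, 3, -2, -4) — intervals are preserved exactly.
And B3 lies outside F major, so the sequence is real rather than tonal.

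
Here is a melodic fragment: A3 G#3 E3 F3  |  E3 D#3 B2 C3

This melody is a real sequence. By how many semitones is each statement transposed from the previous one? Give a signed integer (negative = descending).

With a 4-note motive the entries are A3, E3, each down a 4th from the previous.
Counting half-steps from A3 to E3: -5.

-5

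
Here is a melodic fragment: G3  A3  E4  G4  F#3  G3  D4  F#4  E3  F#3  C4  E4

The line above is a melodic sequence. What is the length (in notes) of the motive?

4

Try groups of 4 (3 cells in 12 notes):
G3 A3 E4 G4 | F#3 G3 D4 F#4 | E3 F#3 C4 E4
Every group is a transposition down a 2nd of the one before; no shorter unit works.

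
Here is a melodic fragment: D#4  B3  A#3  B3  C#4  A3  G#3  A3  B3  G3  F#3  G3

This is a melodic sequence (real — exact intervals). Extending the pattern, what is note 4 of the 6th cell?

Grouping in 4s, the 4th note of each cell is B3, A3, G3.
Carrying that down a 2nd forward: F3 → Eb3 → Db3.

Db3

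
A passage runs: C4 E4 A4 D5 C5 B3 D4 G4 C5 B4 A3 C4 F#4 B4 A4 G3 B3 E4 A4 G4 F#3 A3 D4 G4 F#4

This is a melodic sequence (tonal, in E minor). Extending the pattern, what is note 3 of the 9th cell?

G3

The unit is 5 notes. Position-3 pitches of the 5 shown cells: A4, G4, F#4, E4, D4.
Each moves down a 2nd. Continuing: C4 → B3 → A3 → G3.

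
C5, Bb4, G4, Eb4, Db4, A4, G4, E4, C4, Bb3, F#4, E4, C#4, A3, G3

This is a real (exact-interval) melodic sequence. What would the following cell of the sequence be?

D#4 C#4 A#3 F#3 E3

With a 5-note motive the entries are C5, A4, F#4, each down a 3rd from the previous.
So cell 4 is D#4 C#4 A#3 F#3 E3.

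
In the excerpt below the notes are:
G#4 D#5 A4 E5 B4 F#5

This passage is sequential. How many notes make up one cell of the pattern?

2

6 notes total. Splitting into 3 groups of 2:
G#4 D#5 | A4 E5 | B4 F#5
That's a consistent up a 2nd shift per cell, and no other grouping gives one.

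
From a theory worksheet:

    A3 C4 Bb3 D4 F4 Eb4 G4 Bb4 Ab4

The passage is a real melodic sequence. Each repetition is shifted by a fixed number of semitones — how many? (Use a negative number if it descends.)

5

Taking 3-note groups, the heads are A3, D4, G4: the pattern moves up a 4th.
A3 to D4 spans +5 semitones.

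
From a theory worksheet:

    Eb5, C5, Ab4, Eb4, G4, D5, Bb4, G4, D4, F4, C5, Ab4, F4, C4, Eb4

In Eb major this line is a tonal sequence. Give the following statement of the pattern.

Bb4 G4 Eb4 Bb3 D4

With a 5-note motive the entries are Eb5, D5, C5, each down a 2nd from the previous.
From Bb4 the diatonic shape gives Bb4 G4 Eb4 Bb3 D4.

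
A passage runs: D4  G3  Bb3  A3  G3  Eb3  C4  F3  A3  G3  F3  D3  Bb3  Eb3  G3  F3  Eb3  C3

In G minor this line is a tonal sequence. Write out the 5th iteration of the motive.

The 6-note cells begin on D4, C4, Bb3 — each down a 2nd from the last.
Extending down a 2nd: A3 → G3.
From G3 the diatonic shape gives G3 C3 Eb3 D3 C3 A2.

G3 C3 Eb3 D3 C3 A2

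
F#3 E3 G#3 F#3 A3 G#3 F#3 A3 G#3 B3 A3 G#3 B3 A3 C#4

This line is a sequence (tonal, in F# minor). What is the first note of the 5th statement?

C#4

The 5-note cells begin on F#3, G#3, A3 — each up a 2nd from the last.
Extending the heads up a 2nd: B3 → C#4.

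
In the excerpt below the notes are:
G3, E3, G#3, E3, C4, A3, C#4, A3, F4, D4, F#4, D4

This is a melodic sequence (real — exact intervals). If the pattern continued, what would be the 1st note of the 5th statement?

Grouping in 4s, the 1st note of each cell is G3, C4, F4.
Each moves up a 4th. Continuing: Bb4 → Eb5.

Eb5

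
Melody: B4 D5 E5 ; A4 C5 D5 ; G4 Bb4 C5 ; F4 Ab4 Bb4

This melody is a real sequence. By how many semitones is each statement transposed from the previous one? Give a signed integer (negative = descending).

With a 3-note motive the entries are B4, A4, G4, F4, each down a 2nd from the previous.
B4 to A4 spans -2 semitones.

-2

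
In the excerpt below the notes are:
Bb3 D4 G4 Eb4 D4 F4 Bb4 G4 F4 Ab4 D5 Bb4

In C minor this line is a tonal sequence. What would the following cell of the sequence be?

Ab4 C5 F5 D5

With a 4-note motive the entries are Bb3, D4, F4, each up a 3rd from the previous.
Statement 4 starts on Ab4 and keeps the same diatonic contour: Ab4 C5 F5 D5.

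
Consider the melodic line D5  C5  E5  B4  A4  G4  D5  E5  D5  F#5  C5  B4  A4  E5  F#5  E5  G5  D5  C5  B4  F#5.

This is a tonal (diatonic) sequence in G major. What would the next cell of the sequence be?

G5 F#5 A5 E5 D5 C5 G5

Taking 7-note groups, the heads are D5, E5, F#5: the pattern moves up a 2nd.
From G5 the diatonic shape gives G5 F#5 A5 E5 D5 C5 G5.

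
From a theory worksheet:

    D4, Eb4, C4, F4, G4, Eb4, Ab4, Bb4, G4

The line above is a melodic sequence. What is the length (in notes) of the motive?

There are 9 notes; a 3-note unit gives 3 cells:
D4 Eb4 C4 | F4 G4 Eb4 | Ab4 Bb4 G4
That's a consistent up a 3rd shift per cell, and no other grouping gives one.

3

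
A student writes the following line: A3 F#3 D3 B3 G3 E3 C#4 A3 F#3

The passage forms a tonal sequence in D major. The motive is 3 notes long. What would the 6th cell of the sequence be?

Unit = 3 notes; the statements start on A3, B3, C#4, moving up a 2nd each time.
Continuing the starts: D4 → E4 → F#4.
Statement 6 starts on F#4 and keeps the same diatonic contour: F#4 D4 B3.

F#4 D4 B3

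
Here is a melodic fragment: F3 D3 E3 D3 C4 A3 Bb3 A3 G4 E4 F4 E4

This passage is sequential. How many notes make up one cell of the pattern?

There are 12 notes; a 4-note unit gives 3 cells:
F3 D3 E3 D3 | C4 A3 Bb3 A3 | G4 E4 F4 E4
That's a consistent up a 5th shift per cell, and no other grouping gives one.

4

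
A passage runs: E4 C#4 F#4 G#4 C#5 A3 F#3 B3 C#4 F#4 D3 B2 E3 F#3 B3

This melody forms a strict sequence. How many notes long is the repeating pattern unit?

5

There are 15 notes; a 5-note unit gives 3 cells:
E4 C#4 F#4 G#4 C#5 | A3 F#3 B3 C#4 F#4 | D3 B2 E3 F#3 B3
Each cell is the previous one down a 5th — so the unit is 5 notes.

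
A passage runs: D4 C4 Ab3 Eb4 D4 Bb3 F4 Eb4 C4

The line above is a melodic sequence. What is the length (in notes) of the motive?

3

There are 9 notes; a 3-note unit gives 3 cells:
D4 C4 Ab3 | Eb4 D4 Bb3 | F4 Eb4 C4
Every group is a transposition up a 2nd of the one before; no shorter unit works.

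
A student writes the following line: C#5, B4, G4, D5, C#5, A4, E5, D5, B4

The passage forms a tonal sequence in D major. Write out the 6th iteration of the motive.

A5 G5 E5

Taking 3-note groups, the heads are C#5, D5, E5: the pattern moves up a 2nd.
Extending up a 2nd: F#5 → G5 → A5.
From A5 the diatonic shape gives A5 G5 E5.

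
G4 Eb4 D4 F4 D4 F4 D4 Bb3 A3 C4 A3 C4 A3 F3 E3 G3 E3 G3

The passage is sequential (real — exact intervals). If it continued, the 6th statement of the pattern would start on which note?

Taking 6-note groups, the heads are G4, D4, A3: the pattern moves down a 4th.
Extending the heads down a 4th: E3 → B2 → F#2.

F#2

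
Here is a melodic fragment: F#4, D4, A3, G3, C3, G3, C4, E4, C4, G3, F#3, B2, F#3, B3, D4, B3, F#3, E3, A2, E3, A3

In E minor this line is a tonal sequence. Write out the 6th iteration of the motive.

The 7-note cells begin on F#4, E4, D4 — each down a 2nd from the last.
Extending down a 2nd: C4 → B3 → A3.
So cell 6 is A3 F#3 C3 B2 E2 B2 E3.

A3 F#3 C3 B2 E2 B2 E3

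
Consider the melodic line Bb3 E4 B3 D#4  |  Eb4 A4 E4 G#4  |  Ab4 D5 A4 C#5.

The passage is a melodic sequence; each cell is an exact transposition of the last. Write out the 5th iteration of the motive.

Gb5 C6 G5 B5

With a 4-note motive the entries are Bb3, Eb4, Ab4, each up a 4th from the previous.
Extending up a 4th: Db5 → Gb5.
From Gb5 the exact shape gives Gb5 C6 G5 B5.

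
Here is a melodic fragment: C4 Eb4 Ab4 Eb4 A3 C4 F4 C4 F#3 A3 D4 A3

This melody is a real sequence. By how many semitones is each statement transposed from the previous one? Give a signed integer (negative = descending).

-3

Unit = 4 notes; the statements start on C4, A3, F#3, moving down a 3rd each time.
C4→A3 is 57 − 60 = -3 semitones.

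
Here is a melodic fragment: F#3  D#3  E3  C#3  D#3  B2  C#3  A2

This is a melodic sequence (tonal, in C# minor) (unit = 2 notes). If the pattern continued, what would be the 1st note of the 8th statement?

F#2

Grouping in 2s, the 1st note of each cell is F#3, E3, D#3, C#3.
Extending down a 2nd: B2 → A2 → G#2 → F#2.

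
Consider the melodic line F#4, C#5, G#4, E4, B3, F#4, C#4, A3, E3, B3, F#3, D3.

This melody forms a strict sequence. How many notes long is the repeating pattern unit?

There are 12 notes; a 4-note unit gives 3 cells:
F#4 C#5 G#4 E4 | B3 F#4 C#4 A3 | E3 B3 F#3 D3
That's a consistent down a 5th shift per cell, and no other grouping gives one.

4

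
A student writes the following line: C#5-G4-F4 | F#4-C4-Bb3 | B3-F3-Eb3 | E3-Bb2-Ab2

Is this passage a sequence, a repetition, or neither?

sequence

Each 3-note cell is the previous one transposed down a 5th.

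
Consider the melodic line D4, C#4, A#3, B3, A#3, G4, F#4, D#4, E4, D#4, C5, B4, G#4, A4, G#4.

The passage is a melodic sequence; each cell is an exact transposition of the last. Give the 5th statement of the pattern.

Bb5 A5 F#5 G5 F#5

Unit = 5 notes; the statements start on D4, G4, C5, moving up a 4th each time.
Extending up a 4th: F5 → Bb5.
So cell 5 is Bb5 A5 F#5 G5 F#5.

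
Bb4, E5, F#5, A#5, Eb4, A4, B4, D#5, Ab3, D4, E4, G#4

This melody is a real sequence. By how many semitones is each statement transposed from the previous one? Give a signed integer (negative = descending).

-7

Unit = 4 notes; the statements start on Bb4, Eb4, Ab3, moving down a 5th each time.
Bb4 to Eb4 spans -7 semitones.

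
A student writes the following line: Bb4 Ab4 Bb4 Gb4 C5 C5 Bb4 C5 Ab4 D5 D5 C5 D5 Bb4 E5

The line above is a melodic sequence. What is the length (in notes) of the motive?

5

15 notes total. Splitting into 3 groups of 5:
Bb4 Ab4 Bb4 Gb4 C5 | C5 Bb4 C5 Ab4 D5 | D5 C5 D5 Bb4 E5
Every group is a transposition up a 2nd of the one before; no shorter unit works.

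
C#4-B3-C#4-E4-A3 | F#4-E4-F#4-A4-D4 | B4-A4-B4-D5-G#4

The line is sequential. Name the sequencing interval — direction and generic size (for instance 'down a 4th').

With a 5-note motive the entries are C#4, F#4, B4, each up a 4th from the previous.
From C#4 to F#4: up a 4th.

up a 4th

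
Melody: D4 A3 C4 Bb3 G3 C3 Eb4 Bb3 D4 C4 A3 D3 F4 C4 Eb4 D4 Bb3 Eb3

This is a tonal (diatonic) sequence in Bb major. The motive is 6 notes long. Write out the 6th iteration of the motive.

Bb4 F4 A4 G4 Eb4 A3

The 6-note cells begin on D4, Eb4, F4 — each up a 2nd from the last.
Continuing the starts: G4 → A4 → Bb4.
Statement 6 starts on Bb4 and keeps the same diatonic contour: Bb4 F4 A4 G4 Eb4 A3.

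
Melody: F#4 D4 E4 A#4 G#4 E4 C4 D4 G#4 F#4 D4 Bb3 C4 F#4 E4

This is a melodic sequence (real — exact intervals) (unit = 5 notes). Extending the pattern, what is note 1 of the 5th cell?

Bb3

The unit is 5 notes. Position-1 pitches of the 3 shown cells: F#4, E4, D4.
Each moves down a 2nd. Continuing: C4 → Bb3.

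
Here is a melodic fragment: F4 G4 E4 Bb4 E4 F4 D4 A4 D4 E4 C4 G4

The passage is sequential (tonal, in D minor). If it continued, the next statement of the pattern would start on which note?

C4

Taking 4-note groups, the heads are F4, E4, D4: the pattern moves down a 2nd.
One more step down a 2nd gives C4.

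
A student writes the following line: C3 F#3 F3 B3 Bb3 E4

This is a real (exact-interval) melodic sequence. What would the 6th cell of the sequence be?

Unit = 2 notes; the statements start on C3, F3, Bb3, moving up a 4th each time.
Continuing the starts: Eb4 → Ab4 → Db5.
So cell 6 is Db5 G5.

Db5 G5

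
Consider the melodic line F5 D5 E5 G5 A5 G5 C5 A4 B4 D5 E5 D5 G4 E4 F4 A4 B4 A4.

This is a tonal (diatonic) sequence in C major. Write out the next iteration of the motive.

D4 B3 C4 E4 F4 E4

Taking 6-note groups, the heads are F5, C5, G4: the pattern moves down a 4th.
From D4 the diatonic shape gives D4 B3 C4 E4 F4 E4.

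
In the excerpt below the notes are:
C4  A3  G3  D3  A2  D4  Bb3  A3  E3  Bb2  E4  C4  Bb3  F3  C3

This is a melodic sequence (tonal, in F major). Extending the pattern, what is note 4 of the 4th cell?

G3

The unit is 5 notes. Position-4 pitches of the 3 shown cells: D3, E3, F3.
Each moves up a 2nd; the next is G3.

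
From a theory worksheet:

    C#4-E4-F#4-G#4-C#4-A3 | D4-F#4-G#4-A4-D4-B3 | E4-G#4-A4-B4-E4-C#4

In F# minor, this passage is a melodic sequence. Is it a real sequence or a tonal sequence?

tonal

Every note is diatonic to F# minor.
Cell 1 has +3 semitones from note 1 to 2, but cell 2 has +4 — the interval quality changes while the contour stays the same, which is the hallmark of a tonal sequence.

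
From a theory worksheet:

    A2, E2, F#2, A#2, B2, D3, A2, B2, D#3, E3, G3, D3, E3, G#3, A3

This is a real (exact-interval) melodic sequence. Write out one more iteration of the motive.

C4 G3 A3 C#4 D4

Taking 5-note groups, the heads are A2, D3, G3: the pattern moves up a 4th.
So cell 4 is C4 G3 A3 C#4 D4.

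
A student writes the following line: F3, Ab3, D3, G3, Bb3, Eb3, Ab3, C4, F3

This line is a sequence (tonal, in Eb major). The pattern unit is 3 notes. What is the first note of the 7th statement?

Eb4

Taking 3-note groups, the heads are F3, G3, Ab3: the pattern moves up a 2nd.
Continuing: Bb3 → C4 → D4 → Eb4. Statement 7 starts on Eb4.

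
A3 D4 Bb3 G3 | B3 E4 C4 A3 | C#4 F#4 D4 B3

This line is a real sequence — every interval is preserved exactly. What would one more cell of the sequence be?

Unit = 4 notes; the statements start on A3, B3, C#4, moving up a 2nd each time.
So cell 4 is D#4 G#4 E4 C#4.

D#4 G#4 E4 C#4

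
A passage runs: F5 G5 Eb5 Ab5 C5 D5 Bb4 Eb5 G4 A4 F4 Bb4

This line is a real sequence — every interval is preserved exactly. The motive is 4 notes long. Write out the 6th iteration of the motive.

The 4-note cells begin on F5, C5, G4 — each down a 4th from the last.
Carrying on: D4 → A3 → E3.
Statement 6 starts on E3 and keeps the same exact contour: E3 F#3 D3 G3.

E3 F#3 D3 G3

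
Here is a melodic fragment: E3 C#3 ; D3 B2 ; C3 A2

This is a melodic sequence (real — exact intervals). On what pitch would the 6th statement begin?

Unit = 2 notes; the statements start on E3, D3, C3, moving down a 2nd each time.
Extending the heads down a 2nd: Bb2 → Ab2 → Gb2.

Gb2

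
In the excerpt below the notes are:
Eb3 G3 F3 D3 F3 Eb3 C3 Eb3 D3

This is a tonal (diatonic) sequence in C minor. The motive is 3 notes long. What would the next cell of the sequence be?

Bb2 D3 C3

Taking 3-note groups, the heads are Eb3, D3, C3: the pattern moves down a 2nd.
So cell 4 is Bb2 D3 C3.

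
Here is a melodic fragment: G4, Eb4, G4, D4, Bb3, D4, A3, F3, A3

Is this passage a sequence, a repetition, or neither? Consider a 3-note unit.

Each 3-note cell is the previous one transposed down a 4th.

sequence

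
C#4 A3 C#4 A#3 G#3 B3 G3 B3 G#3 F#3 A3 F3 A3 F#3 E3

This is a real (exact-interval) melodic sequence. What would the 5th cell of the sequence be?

Taking 5-note groups, the heads are C#4, B3, A3: the pattern moves down a 2nd.
Carrying on: G3 → F3.
From F3 the exact shape gives F3 Db3 F3 D3 C3.

F3 Db3 F3 D3 C3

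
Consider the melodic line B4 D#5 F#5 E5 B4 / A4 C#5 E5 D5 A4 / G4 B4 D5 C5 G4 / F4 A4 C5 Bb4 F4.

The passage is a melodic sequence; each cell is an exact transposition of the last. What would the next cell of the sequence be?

Eb4 G4 Bb4 Ab4 Eb4

The 5-note cells begin on B4, A4, G4, F4 — each down a 2nd from the last.
So cell 5 is Eb4 G4 Bb4 Ab4 Eb4.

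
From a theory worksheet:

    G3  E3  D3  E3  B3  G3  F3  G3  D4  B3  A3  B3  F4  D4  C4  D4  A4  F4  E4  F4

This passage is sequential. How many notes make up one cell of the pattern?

20 notes total. Splitting into 5 groups of 4:
G3 E3 D3 E3 | B3 G3 F3 G3 | D4 B3 A3 B3 | F4 D4 C4 D4 | A4 F4 E4 F4
Each cell is the previous one up a 3rd — so the unit is 4 notes.

4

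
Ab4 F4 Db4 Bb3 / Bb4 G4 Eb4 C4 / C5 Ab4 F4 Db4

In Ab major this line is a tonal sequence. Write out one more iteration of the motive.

With a 4-note motive the entries are Ab4, Bb4, C5, each up a 2nd from the previous.
So cell 4 is Db5 Bb4 G4 Eb4.

Db5 Bb4 G4 Eb4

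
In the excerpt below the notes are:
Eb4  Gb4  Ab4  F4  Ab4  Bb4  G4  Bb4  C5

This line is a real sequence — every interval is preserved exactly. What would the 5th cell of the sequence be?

B4 D5 E5

The 3-note cells begin on Eb4, F4, G4 — each up a 2nd from the last.
Extending up a 2nd: A4 → B4.
Statement 5 starts on B4 and keeps the same exact contour: B4 D5 E5.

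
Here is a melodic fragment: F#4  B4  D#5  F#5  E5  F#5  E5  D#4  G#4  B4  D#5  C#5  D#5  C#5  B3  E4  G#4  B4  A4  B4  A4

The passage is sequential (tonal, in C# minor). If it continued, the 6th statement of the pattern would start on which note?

Taking 7-note groups, the heads are F#4, D#4, B3: the pattern moves down a 3rd.
Continuing: G#3 → E3 → C#3. Statement 6 starts on C#3.

C#3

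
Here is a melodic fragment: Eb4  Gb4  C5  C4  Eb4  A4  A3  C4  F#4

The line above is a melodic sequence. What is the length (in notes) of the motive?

Try groups of 3 (3 cells in 9 notes):
Eb4 Gb4 C5 | C4 Eb4 A4 | A3 C4 F#4
Each cell is the previous one down a 3rd — so the unit is 3 notes.

3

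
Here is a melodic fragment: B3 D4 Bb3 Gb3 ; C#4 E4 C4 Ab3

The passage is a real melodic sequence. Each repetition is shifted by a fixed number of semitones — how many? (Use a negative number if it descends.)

2

The 4-note cells begin on B3, C#4 — each up a 2nd from the last.
B3→C#4 is 61 − 59 = 2 semitones.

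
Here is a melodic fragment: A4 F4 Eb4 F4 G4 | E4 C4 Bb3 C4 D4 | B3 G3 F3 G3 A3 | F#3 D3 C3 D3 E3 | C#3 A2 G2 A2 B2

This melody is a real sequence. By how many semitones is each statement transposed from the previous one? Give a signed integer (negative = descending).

-5

Unit = 5 notes; the statements start on A4, E4, B3, F#3, C#3, moving down a 4th each time.
A4 to E4 spans -5 semitones.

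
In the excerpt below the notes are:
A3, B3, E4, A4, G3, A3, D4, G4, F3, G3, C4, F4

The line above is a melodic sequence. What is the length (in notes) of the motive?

There are 12 notes; a 4-note unit gives 3 cells:
A3 B3 E4 A4 | G3 A3 D4 G4 | F3 G3 C4 F4
That's a consistent down a 2nd shift per cell, and no other grouping gives one.

4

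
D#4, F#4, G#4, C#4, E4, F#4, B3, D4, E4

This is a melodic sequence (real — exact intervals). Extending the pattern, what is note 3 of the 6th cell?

With 3-note cells, note 3 of each statement runs G#4, F#4, E4.
Carrying that down a 2nd forward: D4 → C4 → Bb3.

Bb3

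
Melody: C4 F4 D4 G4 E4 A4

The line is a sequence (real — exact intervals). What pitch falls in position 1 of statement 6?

Grouping in 2s, the 1st note of each cell is C4, D4, E4.
Each moves up a 2nd. Continuing: F#4 → G#4 → A#4.

A#4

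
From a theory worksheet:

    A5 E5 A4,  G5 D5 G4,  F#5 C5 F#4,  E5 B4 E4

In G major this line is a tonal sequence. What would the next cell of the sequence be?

D5 A4 D4

Taking 3-note groups, the heads are A5, G5, F#5, E5: the pattern moves down a 2nd.
Statement 5 starts on D5 and keeps the same diatonic contour: D5 A4 D4.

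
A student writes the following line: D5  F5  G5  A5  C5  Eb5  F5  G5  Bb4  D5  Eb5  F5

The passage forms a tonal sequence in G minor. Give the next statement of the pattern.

Taking 4-note groups, the heads are D5, C5, Bb4: the pattern moves down a 2nd.
From A4 the diatonic shape gives A4 C5 D5 Eb5.

A4 C5 D5 Eb5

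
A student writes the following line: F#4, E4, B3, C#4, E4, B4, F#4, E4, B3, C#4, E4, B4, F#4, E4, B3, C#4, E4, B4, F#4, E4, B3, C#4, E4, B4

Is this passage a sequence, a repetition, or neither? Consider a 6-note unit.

Each 6-note cell is identical (F#4 E4 B3 C#4 E4 B4), restated at the same pitch.

repetition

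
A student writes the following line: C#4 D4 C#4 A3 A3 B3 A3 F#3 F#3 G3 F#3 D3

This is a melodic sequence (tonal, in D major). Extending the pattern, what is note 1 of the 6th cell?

The unit is 4 notes. Position-1 pitches of the 3 shown cells: C#4, A3, F#3.
Carrying that down a 3rd forward: D3 → B2 → G2.

G2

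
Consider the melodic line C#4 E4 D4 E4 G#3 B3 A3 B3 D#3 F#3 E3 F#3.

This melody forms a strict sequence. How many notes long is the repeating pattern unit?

12 notes total. Splitting into 3 groups of 4:
C#4 E4 D4 E4 | G#3 B3 A3 B3 | D#3 F#3 E3 F#3
Each cell is the previous one down a 4th — so the unit is 4 notes.

4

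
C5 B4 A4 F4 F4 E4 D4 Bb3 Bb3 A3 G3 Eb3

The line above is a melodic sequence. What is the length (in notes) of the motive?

4

Try groups of 4 (3 cells in 12 notes):
C5 B4 A4 F4 | F4 E4 D4 Bb3 | Bb3 A3 G3 Eb3
Each cell is the previous one down a 5th — so the unit is 4 notes.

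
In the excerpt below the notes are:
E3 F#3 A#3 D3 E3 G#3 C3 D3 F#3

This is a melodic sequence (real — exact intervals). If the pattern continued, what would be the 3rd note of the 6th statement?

C3

With 3-note cells, note 3 of each statement runs A#3, G#3, F#3.
Extending down a 2nd: E3 → D3 → C3.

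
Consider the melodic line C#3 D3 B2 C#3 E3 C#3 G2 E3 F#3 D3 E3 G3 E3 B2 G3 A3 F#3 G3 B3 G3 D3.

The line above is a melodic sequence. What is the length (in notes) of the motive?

There are 21 notes; a 7-note unit gives 3 cells:
C#3 D3 B2 C#3 E3 C#3 G2 | E3 F#3 D3 E3 G3 E3 B2 | G3 A3 F#3 G3 B3 G3 D3
That's a consistent up a 3rd shift per cell, and no other grouping gives one.

7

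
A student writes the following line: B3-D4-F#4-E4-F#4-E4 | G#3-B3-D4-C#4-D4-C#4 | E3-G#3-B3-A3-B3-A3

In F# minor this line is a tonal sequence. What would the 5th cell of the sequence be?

A2 C#3 E3 D3 E3 D3

Unit = 6 notes; the statements start on B3, G#3, E3, moving down a 3rd each time.
Extending down a 3rd: C#3 → A2.
From A2 the diatonic shape gives A2 C#3 E3 D3 E3 D3.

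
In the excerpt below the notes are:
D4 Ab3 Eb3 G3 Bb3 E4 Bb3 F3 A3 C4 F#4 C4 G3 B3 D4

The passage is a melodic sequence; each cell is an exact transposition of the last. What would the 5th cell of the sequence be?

The 5-note cells begin on D4, E4, F#4 — each up a 2nd from the last.
Extending up a 2nd: G#4 → A#4.
From A#4 the exact shape gives A#4 E4 B3 D#4 F#4.

A#4 E4 B3 D#4 F#4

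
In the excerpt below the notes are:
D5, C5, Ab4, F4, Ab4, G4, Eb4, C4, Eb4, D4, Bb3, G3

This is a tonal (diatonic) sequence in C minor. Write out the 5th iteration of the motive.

The 4-note cells begin on D5, Ab4, Eb4 — each down a 4th from the last.
Extending down a 4th: Bb3 → F3.
From F3 the diatonic shape gives F3 Eb3 C3 Ab2.

F3 Eb3 C3 Ab2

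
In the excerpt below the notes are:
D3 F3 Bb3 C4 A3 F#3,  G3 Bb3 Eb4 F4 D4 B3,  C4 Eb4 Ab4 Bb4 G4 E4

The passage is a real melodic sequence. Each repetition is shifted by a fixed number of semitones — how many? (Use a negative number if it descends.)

5

Taking 6-note groups, the heads are D3, G3, C4: the pattern moves up a 4th.
D3→G3 is 55 − 50 = 5 semitones.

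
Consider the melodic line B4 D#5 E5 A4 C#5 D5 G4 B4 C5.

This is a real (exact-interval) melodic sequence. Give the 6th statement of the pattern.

With a 3-note motive the entries are B4, A4, G4, each down a 2nd from the previous.
Continuing the starts: F4 → Eb4 → Db4.
Statement 6 starts on Db4 and keeps the same exact contour: Db4 F4 Gb4.

Db4 F4 Gb4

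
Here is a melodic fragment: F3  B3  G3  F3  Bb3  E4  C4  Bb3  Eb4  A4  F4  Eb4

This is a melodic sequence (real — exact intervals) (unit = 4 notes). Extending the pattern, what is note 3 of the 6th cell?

Grouping in 4s, the 3rd note of each cell is G3, C4, F4.
Carrying that up a 4th forward: Bb4 → Eb5 → Ab5.

Ab5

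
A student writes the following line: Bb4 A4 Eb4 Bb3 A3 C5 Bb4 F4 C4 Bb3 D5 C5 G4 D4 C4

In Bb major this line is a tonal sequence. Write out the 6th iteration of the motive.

G5 F5 C5 G4 F4

Unit = 5 notes; the statements start on Bb4, C5, D5, moving up a 2nd each time.
Carrying on: Eb5 → F5 → G5.
So cell 6 is G5 F5 C5 G4 F4.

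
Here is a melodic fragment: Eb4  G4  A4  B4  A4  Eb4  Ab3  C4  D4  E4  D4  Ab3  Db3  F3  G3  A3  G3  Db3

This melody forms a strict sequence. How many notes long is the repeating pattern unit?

There are 18 notes; a 6-note unit gives 3 cells:
Eb4 G4 A4 B4 A4 Eb4 | Ab3 C4 D4 E4 D4 Ab3 | Db3 F3 G3 A3 G3 Db3
Every group is a transposition down a 5th of the one before; no shorter unit works.

6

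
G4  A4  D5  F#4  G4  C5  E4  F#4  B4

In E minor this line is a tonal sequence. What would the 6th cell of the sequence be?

Taking 3-note groups, the heads are G4, F#4, E4: the pattern moves down a 2nd.
Carrying on: D4 → C4 → B3.
Statement 6 starts on B3 and keeps the same diatonic contour: B3 C4 F#4.

B3 C4 F#4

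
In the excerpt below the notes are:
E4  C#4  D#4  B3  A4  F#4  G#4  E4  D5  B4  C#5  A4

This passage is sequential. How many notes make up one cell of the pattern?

4

12 notes total. Splitting into 3 groups of 4:
E4 C#4 D#4 B3 | A4 F#4 G#4 E4 | D5 B4 C#5 A4
Every group is a transposition up a 4th of the one before; no shorter unit works.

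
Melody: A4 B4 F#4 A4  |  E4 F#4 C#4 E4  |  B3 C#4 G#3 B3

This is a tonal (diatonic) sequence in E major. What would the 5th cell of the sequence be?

C#3 D#3 A2 C#3

With a 4-note motive the entries are A4, E4, B3, each down a 4th from the previous.
Continuing the starts: F#3 → C#3.
Statement 5 starts on C#3 and keeps the same diatonic contour: C#3 D#3 A2 C#3.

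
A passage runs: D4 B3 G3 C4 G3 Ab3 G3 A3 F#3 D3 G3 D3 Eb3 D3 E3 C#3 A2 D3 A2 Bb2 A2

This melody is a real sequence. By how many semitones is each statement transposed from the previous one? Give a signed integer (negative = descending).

-5

Taking 7-note groups, the heads are D4, A3, E3: the pattern moves down a 4th.
D4→A3 is 57 − 62 = -5 semitones.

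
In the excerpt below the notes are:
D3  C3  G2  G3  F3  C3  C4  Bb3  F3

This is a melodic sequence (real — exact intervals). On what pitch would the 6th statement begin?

Eb5

The 3-note cells begin on D3, G3, C4 — each up a 4th from the last.
Extending the heads up a 4th: F4 → Bb4 → Eb5.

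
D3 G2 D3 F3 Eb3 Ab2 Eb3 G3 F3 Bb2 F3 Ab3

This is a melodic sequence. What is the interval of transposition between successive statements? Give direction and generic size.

Unit = 4 notes; the statements start on D3, Eb3, F3, moving up a 2nd each time.
From D3 to Eb3: up a 2nd.

up a 2nd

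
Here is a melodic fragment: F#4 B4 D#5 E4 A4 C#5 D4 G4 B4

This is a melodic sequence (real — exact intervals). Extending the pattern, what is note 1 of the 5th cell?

The unit is 3 notes. Position-1 pitches of the 3 shown cells: F#4, E4, D4.
Carrying that down a 2nd forward: C4 → Bb3.

Bb3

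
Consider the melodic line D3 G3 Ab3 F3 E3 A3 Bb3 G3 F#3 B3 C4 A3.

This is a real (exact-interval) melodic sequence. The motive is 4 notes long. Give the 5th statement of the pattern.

The 4-note cells begin on D3, E3, F#3 — each up a 2nd from the last.
Carrying on: G#3 → A#3.
Statement 5 starts on A#3 and keeps the same exact contour: A#3 D#4 E4 C#4.

A#3 D#4 E4 C#4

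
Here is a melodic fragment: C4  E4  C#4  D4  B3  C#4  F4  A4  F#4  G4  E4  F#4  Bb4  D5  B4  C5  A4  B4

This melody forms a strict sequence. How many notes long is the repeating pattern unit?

18 notes total. Splitting into 3 groups of 6:
C4 E4 C#4 D4 B3 C#4 | F4 A4 F#4 G4 E4 F#4 | Bb4 D5 B4 C5 A4 B4
Every group is a transposition up a 4th of the one before; no shorter unit works.

6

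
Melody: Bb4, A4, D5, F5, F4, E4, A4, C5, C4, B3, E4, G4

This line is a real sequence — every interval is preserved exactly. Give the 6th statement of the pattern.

A2 G#2 C#3 E3

Unit = 4 notes; the statements start on Bb4, F4, C4, moving down a 4th each time.
Continuing the starts: G3 → D3 → A2.
From A2 the exact shape gives A2 G#2 C#3 E3.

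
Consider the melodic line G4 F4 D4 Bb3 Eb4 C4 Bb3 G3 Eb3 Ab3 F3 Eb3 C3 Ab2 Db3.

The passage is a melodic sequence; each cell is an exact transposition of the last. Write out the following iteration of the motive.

With a 5-note motive the entries are G4, C4, F3, each down a 5th from the previous.
Statement 4 starts on Bb2 and keeps the same exact contour: Bb2 Ab2 F2 Db2 Gb2.

Bb2 Ab2 F2 Db2 Gb2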